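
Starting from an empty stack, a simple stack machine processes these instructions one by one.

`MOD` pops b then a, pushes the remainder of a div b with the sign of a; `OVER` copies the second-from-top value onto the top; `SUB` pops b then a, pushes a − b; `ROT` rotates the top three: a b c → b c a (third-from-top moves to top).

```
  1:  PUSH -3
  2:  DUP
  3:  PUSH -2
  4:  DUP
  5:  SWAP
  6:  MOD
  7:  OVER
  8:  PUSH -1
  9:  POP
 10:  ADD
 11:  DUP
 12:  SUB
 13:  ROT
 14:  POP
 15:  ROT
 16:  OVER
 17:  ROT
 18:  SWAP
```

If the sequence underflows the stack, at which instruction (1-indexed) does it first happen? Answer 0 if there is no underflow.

15

PUSH -3 -> [-3]
DUP     -> [-3, -3]
PUSH -2 -> [-3, -3, -2]
DUP     -> [-3, -3, -2, -2]
SWAP    -> [-3, -3, -2, -2]
MOD     -> [-3, -3, 0]
OVER    -> [-3, -3, 0, -3]
PUSH -1 -> [-3, -3, 0, -3, -1]
POP     -> [-3, -3, 0, -3]
ADD     -> [-3, -3, -3]
DUP     -> [-3, -3, -3, -3]
SUB     -> [-3, -3, 0]
ROT     -> [-3, 0, -3]
POP     -> [-3, 0]
ROT  — needs 3 operands, stack has 2 → underflow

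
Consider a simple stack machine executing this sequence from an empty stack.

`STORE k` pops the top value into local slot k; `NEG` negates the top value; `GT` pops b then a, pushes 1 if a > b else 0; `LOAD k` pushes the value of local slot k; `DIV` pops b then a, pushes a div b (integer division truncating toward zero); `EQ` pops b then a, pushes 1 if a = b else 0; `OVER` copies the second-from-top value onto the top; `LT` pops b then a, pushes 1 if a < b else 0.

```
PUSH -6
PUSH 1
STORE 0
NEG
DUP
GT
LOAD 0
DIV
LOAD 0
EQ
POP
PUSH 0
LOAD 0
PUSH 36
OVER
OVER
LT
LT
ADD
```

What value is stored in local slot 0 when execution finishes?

PUSH -6 → -6
PUSH 1  → -6 1
STORE 0 → -6
NEG     → 6
DUP     → 6 6
GT      → 0
LOAD 0  → 0 1
DIV     → 0
LOAD 0  → 0 1
EQ      → 0
POP     → (empty)
PUSH 0  → 0
LOAD 0  → 0 1
PUSH 36 → 0 1 36
OVER    → 0 1 36 1
OVER    → 0 1 36 1 36
LT      → 0 1 36 1
LT      → 0 1 0
ADD     → 0 1

1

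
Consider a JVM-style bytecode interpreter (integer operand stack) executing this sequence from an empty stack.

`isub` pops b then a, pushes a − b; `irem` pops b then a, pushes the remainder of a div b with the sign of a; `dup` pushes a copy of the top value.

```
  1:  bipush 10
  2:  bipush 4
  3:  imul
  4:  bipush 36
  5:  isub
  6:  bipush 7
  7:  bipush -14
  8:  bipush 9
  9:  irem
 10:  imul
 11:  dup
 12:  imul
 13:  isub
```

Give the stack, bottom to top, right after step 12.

bipush 10   [10]
bipush 4    [10, 4]
imul        [40]
bipush 36   [40, 36]
isub        [4]
bipush 7    [4, 7]
bipush -14  [4, 7, -14]
bipush 9    [4, 7, -14, 9]
irem        [4, 7, -5]
imul        [4, -35]
dup         [4, -35, -35]
imul        [4, 1225]

[4, 1225]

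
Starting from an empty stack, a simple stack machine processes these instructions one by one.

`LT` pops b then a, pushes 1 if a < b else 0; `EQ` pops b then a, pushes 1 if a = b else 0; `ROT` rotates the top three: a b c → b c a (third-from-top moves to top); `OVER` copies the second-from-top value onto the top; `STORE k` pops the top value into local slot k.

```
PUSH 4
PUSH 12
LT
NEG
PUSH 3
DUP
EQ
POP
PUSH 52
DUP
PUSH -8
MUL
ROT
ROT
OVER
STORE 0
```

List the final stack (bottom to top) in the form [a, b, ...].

PUSH 4   [4]
PUSH 12  [4, 12]
LT       [1]
NEG      [-1]
PUSH 3   [-1, 3]
DUP      [-1, 3, 3]
EQ       [-1, 1]
POP      [-1]
PUSH 52  [-1, 52]
DUP      [-1, 52, 52]
PUSH -8  [-1, 52, 52, -8]
MUL      [-1, 52, -416]
ROT      [52, -416, -1]
ROT      [-416, -1, 52]
OVER     [-416, -1, 52, -1]
STORE 0  [-416, -1, 52]

[-416, -1, 52]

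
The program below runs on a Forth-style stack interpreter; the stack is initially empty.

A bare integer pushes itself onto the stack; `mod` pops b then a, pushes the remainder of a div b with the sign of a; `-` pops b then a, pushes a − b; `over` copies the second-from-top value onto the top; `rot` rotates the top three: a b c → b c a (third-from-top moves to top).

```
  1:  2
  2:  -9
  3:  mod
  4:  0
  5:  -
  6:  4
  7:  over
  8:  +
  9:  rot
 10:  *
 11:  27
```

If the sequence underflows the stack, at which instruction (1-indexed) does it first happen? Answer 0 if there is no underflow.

9

2    → 2
-9   → 2 -9
mod  → 2
0    → 2 0
-    → 2
4    → 2 4
over → 2 4 2
+    → 2 6
rot  — needs 3 operands, stack has 2 → underflow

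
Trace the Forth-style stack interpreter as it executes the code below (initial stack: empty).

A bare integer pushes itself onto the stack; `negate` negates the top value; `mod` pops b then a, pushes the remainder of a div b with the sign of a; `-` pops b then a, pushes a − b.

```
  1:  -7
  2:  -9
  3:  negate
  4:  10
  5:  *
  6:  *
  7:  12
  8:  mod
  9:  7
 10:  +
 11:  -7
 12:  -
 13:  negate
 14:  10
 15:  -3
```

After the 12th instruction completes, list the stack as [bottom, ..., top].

[8]

-7     : -7
-9     : -7 -9
negate : -7 9
10     : -7 9 10
*      : -7 90
*      : -630
12     : -630 12
mod    : -6
7      : -6 7
+      : 1
-7     : 1 -7
-      : 8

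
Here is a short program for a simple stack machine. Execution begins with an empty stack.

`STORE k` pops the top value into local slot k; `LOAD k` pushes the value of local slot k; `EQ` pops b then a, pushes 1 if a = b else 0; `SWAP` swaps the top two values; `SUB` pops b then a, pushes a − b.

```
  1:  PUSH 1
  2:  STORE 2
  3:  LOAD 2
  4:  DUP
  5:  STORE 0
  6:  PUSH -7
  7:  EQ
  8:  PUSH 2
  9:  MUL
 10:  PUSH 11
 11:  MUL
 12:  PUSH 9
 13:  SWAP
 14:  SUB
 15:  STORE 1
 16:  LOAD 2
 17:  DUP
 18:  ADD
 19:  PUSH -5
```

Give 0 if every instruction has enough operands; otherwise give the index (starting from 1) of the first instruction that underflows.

0

PUSH 1  -> 1
STORE 2 -> (empty)
LOAD 2  -> 1
DUP     -> 1 1
STORE 0 -> 1
PUSH -7 -> 1 -7
EQ      -> 0
PUSH 2  -> 0 2
MUL     -> 0
PUSH 11 -> 0 11
MUL     -> 0
PUSH 9  -> 0 9
SWAP    -> 9 0
SUB     -> 9
STORE 1 -> (empty)
LOAD 2  -> 1
DUP     -> 1 1
ADD     -> 2
PUSH -5 -> 2 -5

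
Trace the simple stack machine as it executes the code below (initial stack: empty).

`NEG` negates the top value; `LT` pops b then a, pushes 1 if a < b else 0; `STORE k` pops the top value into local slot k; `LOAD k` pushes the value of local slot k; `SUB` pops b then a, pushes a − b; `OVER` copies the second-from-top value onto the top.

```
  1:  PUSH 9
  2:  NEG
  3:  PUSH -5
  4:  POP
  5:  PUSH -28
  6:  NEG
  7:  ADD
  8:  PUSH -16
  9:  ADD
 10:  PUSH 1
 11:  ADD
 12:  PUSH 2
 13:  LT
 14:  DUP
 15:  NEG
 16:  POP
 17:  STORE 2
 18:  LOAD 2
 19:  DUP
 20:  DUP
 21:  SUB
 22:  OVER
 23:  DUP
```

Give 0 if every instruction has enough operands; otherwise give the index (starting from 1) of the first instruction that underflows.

PUSH 9   : 9
NEG      : -9
PUSH -5  : -9 -5
POP      : -9
PUSH -28 : -9 -28
NEG      : -9 28
ADD      : 19
PUSH -16 : 19 -16
ADD      : 3
PUSH 1   : 3 1
ADD      : 4
PUSH 2   : 4 2
LT       : 0
DUP      : 0 0
NEG      : 0 0
POP      : 0
STORE 2  : (empty)
LOAD 2   : 0
DUP      : 0 0
DUP      : 0 0 0
SUB      : 0 0
OVER     : 0 0 0
DUP      : 0 0 0 0

0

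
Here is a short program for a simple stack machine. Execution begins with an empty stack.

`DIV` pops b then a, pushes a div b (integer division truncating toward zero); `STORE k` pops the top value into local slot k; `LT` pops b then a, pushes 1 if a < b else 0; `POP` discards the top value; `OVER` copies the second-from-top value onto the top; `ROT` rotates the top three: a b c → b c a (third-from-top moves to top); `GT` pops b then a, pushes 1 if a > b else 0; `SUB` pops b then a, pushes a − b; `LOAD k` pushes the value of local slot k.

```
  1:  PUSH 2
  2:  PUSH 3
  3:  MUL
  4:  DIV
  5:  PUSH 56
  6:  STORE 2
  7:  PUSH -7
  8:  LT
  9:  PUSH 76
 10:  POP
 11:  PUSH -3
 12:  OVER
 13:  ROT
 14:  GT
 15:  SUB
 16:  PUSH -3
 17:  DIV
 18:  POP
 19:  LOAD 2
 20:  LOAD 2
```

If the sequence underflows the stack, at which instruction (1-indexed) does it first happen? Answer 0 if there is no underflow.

PUSH 2 → 2
PUSH 3 → 2 3
MUL    → 6
DIV  — needs 2 operands, stack has 1 → underflow

4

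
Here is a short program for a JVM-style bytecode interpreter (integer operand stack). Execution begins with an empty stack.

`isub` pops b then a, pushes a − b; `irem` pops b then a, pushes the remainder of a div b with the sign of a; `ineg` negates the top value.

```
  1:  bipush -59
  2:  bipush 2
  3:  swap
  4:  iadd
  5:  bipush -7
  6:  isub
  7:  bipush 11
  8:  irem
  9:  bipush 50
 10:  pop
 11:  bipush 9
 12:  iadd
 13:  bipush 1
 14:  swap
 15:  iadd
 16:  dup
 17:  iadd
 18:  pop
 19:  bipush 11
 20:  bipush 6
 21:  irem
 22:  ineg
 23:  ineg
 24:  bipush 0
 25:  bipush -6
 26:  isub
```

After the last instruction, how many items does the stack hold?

2

bipush -59  [-59]
bipush 2    [-59, 2]
swap        [2, -59]
iadd        [-57]
bipush -7   [-57, -7]
isub        [-50]
bipush 11   [-50, 11]
irem        [-6]
bipush 50   [-6, 50]
pop         [-6]
bipush 9    [-6, 9]
iadd        [3]
bipush 1    [3, 1]
swap        [1, 3]
iadd        [4]
dup         [4, 4]
iadd        [8]
pop         []
bipush 11   [11]
bipush 6    [11, 6]
irem        [5]
ineg        [-5]
ineg        [5]
bipush 0    [5, 0]
bipush -6   [5, 0, -6]
isub        [5, 6]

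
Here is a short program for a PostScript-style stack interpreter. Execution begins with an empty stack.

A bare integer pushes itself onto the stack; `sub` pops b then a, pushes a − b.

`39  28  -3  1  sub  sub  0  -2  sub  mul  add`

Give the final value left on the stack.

39  : 39
28  : 39 28
-3  : 39 28 -3
1   : 39 28 -3 1
sub : 39 28 -4
sub : 39 32
0   : 39 32 0
-2  : 39 32 0 -2
sub : 39 32 2
mul : 39 64
add : 103

103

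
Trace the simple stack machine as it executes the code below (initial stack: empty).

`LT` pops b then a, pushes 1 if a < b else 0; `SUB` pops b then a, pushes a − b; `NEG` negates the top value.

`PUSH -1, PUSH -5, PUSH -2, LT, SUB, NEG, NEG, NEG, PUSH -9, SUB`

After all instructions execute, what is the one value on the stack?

11

PUSH -1 -> [-1]
PUSH -5 -> [-1, -5]
PUSH -2 -> [-1, -5, -2]
LT      -> [-1, 1]
SUB     -> [-2]
NEG     -> [2]
NEG     -> [-2]
NEG     -> [2]
PUSH -9 -> [2, -9]
SUB     -> [11]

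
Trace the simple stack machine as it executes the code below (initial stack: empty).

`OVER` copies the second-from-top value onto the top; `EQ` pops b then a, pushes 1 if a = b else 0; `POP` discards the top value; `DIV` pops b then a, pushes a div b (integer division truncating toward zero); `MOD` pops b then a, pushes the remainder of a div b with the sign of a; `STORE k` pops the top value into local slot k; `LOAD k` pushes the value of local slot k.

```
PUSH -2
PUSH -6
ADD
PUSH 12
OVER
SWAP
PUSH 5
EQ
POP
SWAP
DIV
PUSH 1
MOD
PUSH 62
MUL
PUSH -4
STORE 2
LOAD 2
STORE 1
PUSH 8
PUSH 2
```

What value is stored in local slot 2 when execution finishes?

-4

PUSH -2  [-2]
PUSH -6  [-2, -6]
ADD      [-8]
PUSH 12  [-8, 12]
OVER     [-8, 12, -8]
SWAP     [-8, -8, 12]
PUSH 5   [-8, -8, 12, 5]
EQ       [-8, -8, 0]
POP      [-8, -8]
SWAP     [-8, -8]
DIV      [1]
PUSH 1   [1, 1]
MOD      [0]
PUSH 62  [0, 62]
MUL      [0]
PUSH -4  [0, -4]
STORE 2  [0]
LOAD 2   [0, -4]
STORE 1  [0]
PUSH 8   [0, 8]
PUSH 2   [0, 8, 2]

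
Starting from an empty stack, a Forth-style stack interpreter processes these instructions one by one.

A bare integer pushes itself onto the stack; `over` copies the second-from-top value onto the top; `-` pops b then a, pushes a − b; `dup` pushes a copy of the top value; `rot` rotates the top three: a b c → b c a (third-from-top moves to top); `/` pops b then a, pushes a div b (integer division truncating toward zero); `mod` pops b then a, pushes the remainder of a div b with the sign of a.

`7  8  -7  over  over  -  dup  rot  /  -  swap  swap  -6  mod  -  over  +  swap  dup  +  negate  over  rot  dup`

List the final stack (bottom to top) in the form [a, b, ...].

[-14, 10, 10, 10]

7      : 7
8      : 7 8
-7     : 7 8 -7
over   : 7 8 -7 8
over   : 7 8 -7 8 -7
-      : 7 8 -7 15
dup    : 7 8 -7 15 15
rot    : 7 8 15 15 -7
/      : 7 8 15 -2
-      : 7 8 17
swap   : 7 17 8
swap   : 7 8 17
-6     : 7 8 17 -6
mod    : 7 8 5
-      : 7 3
over   : 7 3 7
+      : 7 10
swap   : 10 7
dup    : 10 7 7
+      : 10 14
negate : 10 -14
over   : 10 -14 10
rot    : -14 10 10
dup    : -14 10 10 10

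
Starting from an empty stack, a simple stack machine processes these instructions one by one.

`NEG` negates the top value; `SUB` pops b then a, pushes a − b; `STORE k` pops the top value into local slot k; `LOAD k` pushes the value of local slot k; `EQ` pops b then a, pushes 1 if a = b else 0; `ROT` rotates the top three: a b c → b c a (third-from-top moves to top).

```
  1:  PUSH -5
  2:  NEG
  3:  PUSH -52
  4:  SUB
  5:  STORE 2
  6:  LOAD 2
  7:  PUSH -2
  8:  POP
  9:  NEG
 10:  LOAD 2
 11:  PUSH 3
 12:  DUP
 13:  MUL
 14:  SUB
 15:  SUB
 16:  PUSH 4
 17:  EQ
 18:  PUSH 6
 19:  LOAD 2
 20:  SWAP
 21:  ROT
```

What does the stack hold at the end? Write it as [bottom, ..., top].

PUSH -5  -> -5
NEG      -> 5
PUSH -52 -> 5 -52
SUB      -> 57
STORE 2  -> (empty)
LOAD 2   -> 57
PUSH -2  -> 57 -2
POP      -> 57
NEG      -> -57
LOAD 2   -> -57 57
PUSH 3   -> -57 57 3
DUP      -> -57 57 3 3
MUL      -> -57 57 9
SUB      -> -57 48
SUB      -> -105
PUSH 4   -> -105 4
EQ       -> 0
PUSH 6   -> 0 6
LOAD 2   -> 0 6 57
SWAP     -> 0 57 6
ROT      -> 57 6 0

[57, 6, 0]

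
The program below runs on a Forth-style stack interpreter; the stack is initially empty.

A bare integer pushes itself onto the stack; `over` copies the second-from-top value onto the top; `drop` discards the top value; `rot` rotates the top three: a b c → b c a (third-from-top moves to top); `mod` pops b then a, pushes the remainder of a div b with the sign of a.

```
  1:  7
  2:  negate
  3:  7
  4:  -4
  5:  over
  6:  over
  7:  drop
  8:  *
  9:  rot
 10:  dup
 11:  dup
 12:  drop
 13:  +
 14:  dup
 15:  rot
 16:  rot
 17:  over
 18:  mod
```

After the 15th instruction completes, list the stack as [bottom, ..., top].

7      → 7
negate → -7
7      → -7 7
-4     → -7 7 -4
over   → -7 7 -4 7
over   → -7 7 -4 7 -4
drop   → -7 7 -4 7
*      → -7 7 -28
rot    → 7 -28 -7
dup    → 7 -28 -7 -7
dup    → 7 -28 -7 -7 -7
drop   → 7 -28 -7 -7
+      → 7 -28 -14
dup    → 7 -28 -14 -14
rot    → 7 -14 -14 -28

[7, -14, -14, -28]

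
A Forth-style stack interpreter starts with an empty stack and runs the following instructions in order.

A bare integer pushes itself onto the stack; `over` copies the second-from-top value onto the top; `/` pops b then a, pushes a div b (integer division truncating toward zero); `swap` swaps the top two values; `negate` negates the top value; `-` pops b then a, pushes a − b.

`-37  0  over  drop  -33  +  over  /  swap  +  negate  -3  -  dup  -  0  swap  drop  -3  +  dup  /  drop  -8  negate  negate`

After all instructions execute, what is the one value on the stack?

-8

-37    : [-37]
0      : [-37, 0]
over   : [-37, 0, -37]
drop   : [-37, 0]
-33    : [-37, 0, -33]
+      : [-37, -33]
over   : [-37, -33, -37]
/      : [-37, 0]
swap   : [0, -37]
+      : [-37]
negate : [37]
-3     : [37, -3]
-      : [40]
dup    : [40, 40]
-      : [0]
0      : [0, 0]
swap   : [0, 0]
drop   : [0]
-3     : [0, -3]
+      : [-3]
dup    : [-3, -3]
/      : [1]
drop   : []
-8     : [-8]
negate : [8]
negate : [-8]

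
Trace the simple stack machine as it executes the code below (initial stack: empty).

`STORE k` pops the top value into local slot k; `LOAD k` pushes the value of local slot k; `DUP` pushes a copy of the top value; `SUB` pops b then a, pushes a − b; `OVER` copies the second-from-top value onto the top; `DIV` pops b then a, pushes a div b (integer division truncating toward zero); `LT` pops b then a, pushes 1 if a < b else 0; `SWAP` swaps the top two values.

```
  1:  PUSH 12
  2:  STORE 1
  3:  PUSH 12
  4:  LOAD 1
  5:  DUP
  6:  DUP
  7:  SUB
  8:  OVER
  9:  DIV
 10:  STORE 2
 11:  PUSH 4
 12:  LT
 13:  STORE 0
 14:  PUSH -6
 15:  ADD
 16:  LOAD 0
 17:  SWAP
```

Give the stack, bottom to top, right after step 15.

PUSH 12 -> 12
STORE 1 -> (empty)
PUSH 12 -> 12
LOAD 1  -> 12 12
DUP     -> 12 12 12
DUP     -> 12 12 12 12
SUB     -> 12 12 0
OVER    -> 12 12 0 12
DIV     -> 12 12 0
STORE 2 -> 12 12
PUSH 4  -> 12 12 4
LT      -> 12 0
STORE 0 -> 12
PUSH -6 -> 12 -6
ADD     -> 6

[6]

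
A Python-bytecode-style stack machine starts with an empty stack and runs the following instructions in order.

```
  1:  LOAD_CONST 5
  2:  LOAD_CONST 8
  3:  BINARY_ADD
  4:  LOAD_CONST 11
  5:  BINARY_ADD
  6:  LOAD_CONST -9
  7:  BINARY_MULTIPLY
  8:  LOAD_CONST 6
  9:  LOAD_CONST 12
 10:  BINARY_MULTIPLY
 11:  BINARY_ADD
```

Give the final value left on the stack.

LOAD_CONST 5     5
LOAD_CONST 8     5 8
BINARY_ADD       13
LOAD_CONST 11    13 11
BINARY_ADD       24
LOAD_CONST -9    24 -9
BINARY_MULTIPLY  -216
LOAD_CONST 6     -216 6
LOAD_CONST 12    -216 6 12
BINARY_MULTIPLY  -216 72
BINARY_ADD       -144

-144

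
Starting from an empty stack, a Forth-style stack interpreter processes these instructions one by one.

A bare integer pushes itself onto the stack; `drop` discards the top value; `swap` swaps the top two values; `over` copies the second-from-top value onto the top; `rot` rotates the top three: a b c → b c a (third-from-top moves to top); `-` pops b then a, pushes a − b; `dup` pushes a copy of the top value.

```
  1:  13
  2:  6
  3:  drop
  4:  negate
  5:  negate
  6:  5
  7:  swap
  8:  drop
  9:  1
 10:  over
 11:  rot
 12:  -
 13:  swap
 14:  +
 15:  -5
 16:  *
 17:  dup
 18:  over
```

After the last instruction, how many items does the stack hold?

3

13     : [13]
6      : [13, 6]
drop   : [13]
negate : [-13]
negate : [13]
5      : [13, 5]
swap   : [5, 13]
drop   : [5]
1      : [5, 1]
over   : [5, 1, 5]
rot    : [1, 5, 5]
-      : [1, 0]
swap   : [0, 1]
+      : [1]
-5     : [1, -5]
*      : [-5]
dup    : [-5, -5]
over   : [-5, -5, -5]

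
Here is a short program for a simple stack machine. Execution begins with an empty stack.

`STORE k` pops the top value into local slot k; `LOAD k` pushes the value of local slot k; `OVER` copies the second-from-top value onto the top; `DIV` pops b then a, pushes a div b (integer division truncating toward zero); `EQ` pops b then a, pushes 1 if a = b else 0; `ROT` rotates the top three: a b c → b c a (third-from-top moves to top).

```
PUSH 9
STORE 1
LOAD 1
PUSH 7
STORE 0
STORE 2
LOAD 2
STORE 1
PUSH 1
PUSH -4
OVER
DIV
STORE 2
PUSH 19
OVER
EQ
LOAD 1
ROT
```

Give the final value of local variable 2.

PUSH 9  : 9
STORE 1 : (empty)
LOAD 1  : 9
PUSH 7  : 9 7
STORE 0 : 9
STORE 2 : (empty)
LOAD 2  : 9
STORE 1 : (empty)
PUSH 1  : 1
PUSH -4 : 1 -4
OVER    : 1 -4 1
DIV     : 1 -4
STORE 2 : 1
PUSH 19 : 1 19
OVER    : 1 19 1
EQ      : 1 0
LOAD 1  : 1 0 9
ROT     : 0 9 1

-4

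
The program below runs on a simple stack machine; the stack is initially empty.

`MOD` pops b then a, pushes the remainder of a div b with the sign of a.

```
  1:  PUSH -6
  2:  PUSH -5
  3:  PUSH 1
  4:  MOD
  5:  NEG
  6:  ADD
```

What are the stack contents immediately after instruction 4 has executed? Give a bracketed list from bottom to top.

[-6, 0]

PUSH -6 : [-6]
PUSH -5 : [-6, -5]
PUSH 1  : [-6, -5, 1]
MOD     : [-6, 0]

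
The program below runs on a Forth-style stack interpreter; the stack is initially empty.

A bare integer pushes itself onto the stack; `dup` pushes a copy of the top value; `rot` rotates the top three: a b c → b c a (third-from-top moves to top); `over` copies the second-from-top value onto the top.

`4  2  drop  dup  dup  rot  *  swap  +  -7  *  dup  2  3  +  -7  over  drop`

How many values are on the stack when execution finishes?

4    → [4]
2    → [4, 2]
drop → [4]
dup  → [4, 4]
dup  → [4, 4, 4]
rot  → [4, 4, 4]
*    → [4, 16]
swap → [16, 4]
+    → [20]
-7   → [20, -7]
*    → [-140]
dup  → [-140, -140]
2    → [-140, -140, 2]
3    → [-140, -140, 2, 3]
+    → [-140, -140, 5]
-7   → [-140, -140, 5, -7]
over → [-140, -140, 5, -7, 5]
drop → [-140, -140, 5, -7]

4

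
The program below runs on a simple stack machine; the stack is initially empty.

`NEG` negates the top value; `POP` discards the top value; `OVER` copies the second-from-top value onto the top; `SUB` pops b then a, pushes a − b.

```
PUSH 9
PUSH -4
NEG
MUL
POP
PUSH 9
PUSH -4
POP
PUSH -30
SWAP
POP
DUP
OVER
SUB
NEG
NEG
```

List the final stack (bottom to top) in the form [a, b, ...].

PUSH 9    9
PUSH -4   9 -4
NEG       9 4
MUL       36
POP       (empty)
PUSH 9    9
PUSH -4   9 -4
POP       9
PUSH -30  9 -30
SWAP      -30 9
POP       -30
DUP       -30 -30
OVER      -30 -30 -30
SUB       -30 0
NEG       -30 0
NEG       -30 0

[-30, 0]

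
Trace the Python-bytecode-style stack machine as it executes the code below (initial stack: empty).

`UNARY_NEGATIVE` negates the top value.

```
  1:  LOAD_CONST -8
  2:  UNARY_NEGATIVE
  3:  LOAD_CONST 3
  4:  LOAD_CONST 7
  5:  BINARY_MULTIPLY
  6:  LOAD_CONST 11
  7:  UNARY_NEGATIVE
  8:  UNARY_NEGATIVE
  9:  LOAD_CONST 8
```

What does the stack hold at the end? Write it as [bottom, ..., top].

[8, 21, 11, 8]

LOAD_CONST -8    [-8]
UNARY_NEGATIVE   [8]
LOAD_CONST 3     [8, 3]
LOAD_CONST 7     [8, 3, 7]
BINARY_MULTIPLY  [8, 21]
LOAD_CONST 11    [8, 21, 11]
UNARY_NEGATIVE   [8, 21, -11]
UNARY_NEGATIVE   [8, 21, 11]
LOAD_CONST 8     [8, 21, 11, 8]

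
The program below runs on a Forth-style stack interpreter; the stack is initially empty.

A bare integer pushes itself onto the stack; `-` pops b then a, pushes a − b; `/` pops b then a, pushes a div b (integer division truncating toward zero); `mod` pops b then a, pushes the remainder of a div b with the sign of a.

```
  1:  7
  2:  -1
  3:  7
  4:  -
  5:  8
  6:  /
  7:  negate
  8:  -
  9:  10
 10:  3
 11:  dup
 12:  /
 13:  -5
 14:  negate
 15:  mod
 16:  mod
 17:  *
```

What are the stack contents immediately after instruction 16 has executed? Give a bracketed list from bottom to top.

[6, 0]

7       7
-1      7 -1
7       7 -1 7
-       7 -8
8       7 -8 8
/       7 -1
negate  7 1
-       6
10      6 10
3       6 10 3
dup     6 10 3 3
/       6 10 1
-5      6 10 1 -5
negate  6 10 1 5
mod     6 10 1
mod     6 0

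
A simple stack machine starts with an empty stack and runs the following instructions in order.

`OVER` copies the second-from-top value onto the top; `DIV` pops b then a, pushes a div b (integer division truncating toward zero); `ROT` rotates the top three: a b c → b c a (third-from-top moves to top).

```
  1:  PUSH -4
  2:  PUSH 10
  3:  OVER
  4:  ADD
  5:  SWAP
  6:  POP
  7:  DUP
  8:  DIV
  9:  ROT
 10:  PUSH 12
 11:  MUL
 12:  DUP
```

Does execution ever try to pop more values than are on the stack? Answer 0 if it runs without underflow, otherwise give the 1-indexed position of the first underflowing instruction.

PUSH -4 -> -4
PUSH 10 -> -4 10
OVER    -> -4 10 -4
ADD     -> -4 6
SWAP    -> 6 -4
POP     -> 6
DUP     -> 6 6
DIV     -> 1
ROT  — needs 3 operands, stack has 1 → underflow

9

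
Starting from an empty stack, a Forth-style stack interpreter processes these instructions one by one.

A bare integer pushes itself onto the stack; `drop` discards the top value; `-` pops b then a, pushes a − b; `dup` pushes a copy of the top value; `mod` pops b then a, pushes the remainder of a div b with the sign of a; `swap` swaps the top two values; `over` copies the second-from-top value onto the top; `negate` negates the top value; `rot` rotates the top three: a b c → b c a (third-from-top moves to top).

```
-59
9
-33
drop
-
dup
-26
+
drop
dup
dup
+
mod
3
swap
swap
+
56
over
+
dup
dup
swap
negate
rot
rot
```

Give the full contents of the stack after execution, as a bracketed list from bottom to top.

-59     [-59]
9       [-59, 9]
-33     [-59, 9, -33]
drop    [-59, 9]
-       [-68]
dup     [-68, -68]
-26     [-68, -68, -26]
+       [-68, -94]
drop    [-68]
dup     [-68, -68]
dup     [-68, -68, -68]
+       [-68, -136]
mod     [-68]
3       [-68, 3]
swap    [3, -68]
swap    [-68, 3]
+       [-65]
56      [-65, 56]
over    [-65, 56, -65]
+       [-65, -9]
dup     [-65, -9, -9]
dup     [-65, -9, -9, -9]
swap    [-65, -9, -9, -9]
negate  [-65, -9, -9, 9]
rot     [-65, -9, 9, -9]
rot     [-65, 9, -9, -9]

[-65, 9, -9, -9]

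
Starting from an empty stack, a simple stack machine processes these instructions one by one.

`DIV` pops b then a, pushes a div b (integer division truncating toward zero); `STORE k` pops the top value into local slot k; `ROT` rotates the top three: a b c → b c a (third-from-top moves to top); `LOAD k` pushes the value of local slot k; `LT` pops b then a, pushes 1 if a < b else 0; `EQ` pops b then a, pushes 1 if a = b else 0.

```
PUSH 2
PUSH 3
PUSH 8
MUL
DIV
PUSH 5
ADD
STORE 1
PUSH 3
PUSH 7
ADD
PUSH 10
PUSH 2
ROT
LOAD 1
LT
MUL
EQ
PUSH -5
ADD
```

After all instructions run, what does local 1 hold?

PUSH 2   2
PUSH 3   2 3
PUSH 8   2 3 8
MUL      2 24
DIV      0
PUSH 5   0 5
ADD      5
STORE 1  (empty)
PUSH 3   3
PUSH 7   3 7
ADD      10
PUSH 10  10 10
PUSH 2   10 10 2
ROT      10 2 10
LOAD 1   10 2 10 5
LT       10 2 0
MUL      10 0
EQ       0
PUSH -5  0 -5
ADD      -5

5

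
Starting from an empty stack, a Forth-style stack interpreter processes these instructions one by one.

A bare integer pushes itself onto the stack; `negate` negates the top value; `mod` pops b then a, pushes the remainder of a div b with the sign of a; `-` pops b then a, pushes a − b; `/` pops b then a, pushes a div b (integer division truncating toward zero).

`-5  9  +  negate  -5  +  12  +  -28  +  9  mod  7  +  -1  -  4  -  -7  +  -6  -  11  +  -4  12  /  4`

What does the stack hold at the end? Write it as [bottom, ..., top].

-5     → -5
9      → -5 9
+      → 4
negate → -4
-5     → -4 -5
+      → -9
12     → -9 12
+      → 3
-28    → 3 -28
+      → -25
9      → -25 9
mod    → -7
7      → -7 7
+      → 0
-1     → 0 -1
-      → 1
4      → 1 4
-      → -3
-7     → -3 -7
+      → -10
-6     → -10 -6
-      → -4
11     → -4 11
+      → 7
-4     → 7 -4
12     → 7 -4 12
/      → 7 0
4      → 7 0 4

[7, 0, 4]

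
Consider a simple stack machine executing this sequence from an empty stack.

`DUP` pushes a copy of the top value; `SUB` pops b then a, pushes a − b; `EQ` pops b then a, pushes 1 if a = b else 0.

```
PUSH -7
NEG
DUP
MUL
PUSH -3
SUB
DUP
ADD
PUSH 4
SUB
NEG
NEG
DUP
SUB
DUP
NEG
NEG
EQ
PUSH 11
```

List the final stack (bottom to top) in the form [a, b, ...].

[1, 11]

PUSH -7 → -7
NEG     → 7
DUP     → 7 7
MUL     → 49
PUSH -3 → 49 -3
SUB     → 52
DUP     → 52 52
ADD     → 104
PUSH 4  → 104 4
SUB     → 100
NEG     → -100
NEG     → 100
DUP     → 100 100
SUB     → 0
DUP     → 0 0
NEG     → 0 0
NEG     → 0 0
EQ      → 1
PUSH 11 → 1 11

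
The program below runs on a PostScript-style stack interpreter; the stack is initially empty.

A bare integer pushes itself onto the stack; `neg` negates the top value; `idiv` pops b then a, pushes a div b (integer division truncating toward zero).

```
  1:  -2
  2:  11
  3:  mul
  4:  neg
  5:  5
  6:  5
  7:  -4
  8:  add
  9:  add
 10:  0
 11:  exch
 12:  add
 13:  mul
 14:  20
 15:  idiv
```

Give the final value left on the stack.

-2   → [-2]
11   → [-2, 11]
mul  → [-22]
neg  → [22]
5    → [22, 5]
5    → [22, 5, 5]
-4   → [22, 5, 5, -4]
add  → [22, 5, 1]
add  → [22, 6]
0    → [22, 6, 0]
exch → [22, 0, 6]
add  → [22, 6]
mul  → [132]
20   → [132, 20]
idiv → [6]

6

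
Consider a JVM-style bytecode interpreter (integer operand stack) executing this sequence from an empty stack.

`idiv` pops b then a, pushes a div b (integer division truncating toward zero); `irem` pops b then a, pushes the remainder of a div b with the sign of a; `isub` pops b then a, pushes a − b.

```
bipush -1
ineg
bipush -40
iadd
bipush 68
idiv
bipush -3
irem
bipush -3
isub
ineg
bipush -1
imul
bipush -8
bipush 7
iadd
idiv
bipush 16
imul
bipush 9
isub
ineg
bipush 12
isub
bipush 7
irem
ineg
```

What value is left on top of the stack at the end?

-3

bipush -1  -> [-1]
ineg       -> [1]
bipush -40 -> [1, -40]
iadd       -> [-39]
bipush 68  -> [-39, 68]
idiv       -> [0]
bipush -3  -> [0, -3]
irem       -> [0]
bipush -3  -> [0, -3]
isub       -> [3]
ineg       -> [-3]
bipush -1  -> [-3, -1]
imul       -> [3]
bipush -8  -> [3, -8]
bipush 7   -> [3, -8, 7]
iadd       -> [3, -1]
idiv       -> [-3]
bipush 16  -> [-3, 16]
imul       -> [-48]
bipush 9   -> [-48, 9]
isub       -> [-57]
ineg       -> [57]
bipush 12  -> [57, 12]
isub       -> [45]
bipush 7   -> [45, 7]
irem       -> [3]
ineg       -> [-3]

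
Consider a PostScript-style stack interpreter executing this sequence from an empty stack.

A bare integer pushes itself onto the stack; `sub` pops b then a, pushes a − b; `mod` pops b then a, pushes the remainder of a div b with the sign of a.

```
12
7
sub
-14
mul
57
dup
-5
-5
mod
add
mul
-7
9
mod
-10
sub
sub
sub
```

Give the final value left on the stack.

-3316

12  : [12]
7   : [12, 7]
sub : [5]
-14 : [5, -14]
mul : [-70]
57  : [-70, 57]
dup : [-70, 57, 57]
-5  : [-70, 57, 57, -5]
-5  : [-70, 57, 57, -5, -5]
mod : [-70, 57, 57, 0]
add : [-70, 57, 57]
mul : [-70, 3249]
-7  : [-70, 3249, -7]
9   : [-70, 3249, -7, 9]
mod : [-70, 3249, -7]
-10 : [-70, 3249, -7, -10]
sub : [-70, 3249, 3]
sub : [-70, 3246]
sub : [-3316]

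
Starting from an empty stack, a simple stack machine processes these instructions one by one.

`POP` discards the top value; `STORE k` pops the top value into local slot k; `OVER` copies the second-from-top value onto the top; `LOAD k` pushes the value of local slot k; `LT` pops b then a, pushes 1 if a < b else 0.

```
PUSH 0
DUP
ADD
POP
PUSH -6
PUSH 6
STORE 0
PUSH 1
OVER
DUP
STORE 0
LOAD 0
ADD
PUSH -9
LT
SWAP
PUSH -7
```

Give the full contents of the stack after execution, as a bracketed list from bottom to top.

PUSH 0   [0]
DUP      [0, 0]
ADD      [0]
POP      []
PUSH -6  [-6]
PUSH 6   [-6, 6]
STORE 0  [-6]
PUSH 1   [-6, 1]
OVER     [-6, 1, -6]
DUP      [-6, 1, -6, -6]
STORE 0  [-6, 1, -6]
LOAD 0   [-6, 1, -6, -6]
ADD      [-6, 1, -12]
PUSH -9  [-6, 1, -12, -9]
LT       [-6, 1, 1]
SWAP     [-6, 1, 1]
PUSH -7  [-6, 1, 1, -7]

[-6, 1, 1, -7]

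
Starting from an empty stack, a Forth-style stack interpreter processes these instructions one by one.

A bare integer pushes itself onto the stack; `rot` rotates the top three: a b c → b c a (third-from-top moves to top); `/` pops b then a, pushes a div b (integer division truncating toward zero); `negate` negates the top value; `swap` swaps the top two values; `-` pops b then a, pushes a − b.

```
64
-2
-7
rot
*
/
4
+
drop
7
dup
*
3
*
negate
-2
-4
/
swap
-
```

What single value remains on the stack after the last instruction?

64     → 64
-2     → 64 -2
-7     → 64 -2 -7
rot    → -2 -7 64
*      → -2 -448
/      → 0
4      → 0 4
+      → 4
drop   → (empty)
7      → 7
dup    → 7 7
*      → 49
3      → 49 3
*      → 147
negate → -147
-2     → -147 -2
-4     → -147 -2 -4
/      → -147 0
swap   → 0 -147
-      → 147

147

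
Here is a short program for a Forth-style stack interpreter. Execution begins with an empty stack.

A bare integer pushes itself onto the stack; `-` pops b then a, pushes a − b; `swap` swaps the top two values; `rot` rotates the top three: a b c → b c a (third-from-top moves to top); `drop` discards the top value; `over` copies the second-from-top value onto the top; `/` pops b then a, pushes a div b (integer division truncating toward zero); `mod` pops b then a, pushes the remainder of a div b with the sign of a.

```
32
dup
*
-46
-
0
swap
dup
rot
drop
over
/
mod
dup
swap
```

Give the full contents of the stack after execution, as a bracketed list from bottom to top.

32    [32]
dup   [32, 32]
*     [1024]
-46   [1024, -46]
-     [1070]
0     [1070, 0]
swap  [0, 1070]
dup   [0, 1070, 1070]
rot   [1070, 1070, 0]
drop  [1070, 1070]
over  [1070, 1070, 1070]
/     [1070, 1]
mod   [0]
dup   [0, 0]
swap  [0, 0]

[0, 0]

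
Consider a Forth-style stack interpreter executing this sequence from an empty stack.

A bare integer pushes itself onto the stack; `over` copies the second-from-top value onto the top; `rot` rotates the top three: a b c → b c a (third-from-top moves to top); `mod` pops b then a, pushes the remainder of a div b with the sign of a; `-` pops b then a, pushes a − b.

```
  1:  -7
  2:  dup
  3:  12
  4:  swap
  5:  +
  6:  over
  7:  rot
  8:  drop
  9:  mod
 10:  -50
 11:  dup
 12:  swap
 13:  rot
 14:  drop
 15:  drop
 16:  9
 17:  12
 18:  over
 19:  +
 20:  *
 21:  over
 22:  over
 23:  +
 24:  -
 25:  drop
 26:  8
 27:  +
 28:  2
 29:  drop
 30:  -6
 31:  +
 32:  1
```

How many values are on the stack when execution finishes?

-7   → [-7]
dup  → [-7, -7]
12   → [-7, -7, 12]
swap → [-7, 12, -7]
+    → [-7, 5]
over → [-7, 5, -7]
rot  → [5, -7, -7]
drop → [5, -7]
mod  → [5]
-50  → [5, -50]
dup  → [5, -50, -50]
swap → [5, -50, -50]
rot  → [-50, -50, 5]
drop → [-50, -50]
drop → [-50]
9    → [-50, 9]
12   → [-50, 9, 12]
over → [-50, 9, 12, 9]
+    → [-50, 9, 21]
*    → [-50, 189]
over → [-50, 189, -50]
over → [-50, 189, -50, 189]
+    → [-50, 189, 139]
-    → [-50, 50]
drop → [-50]
8    → [-50, 8]
+    → [-42]
2    → [-42, 2]
drop → [-42]
-6   → [-42, -6]
+    → [-48]
1    → [-48, 1]

2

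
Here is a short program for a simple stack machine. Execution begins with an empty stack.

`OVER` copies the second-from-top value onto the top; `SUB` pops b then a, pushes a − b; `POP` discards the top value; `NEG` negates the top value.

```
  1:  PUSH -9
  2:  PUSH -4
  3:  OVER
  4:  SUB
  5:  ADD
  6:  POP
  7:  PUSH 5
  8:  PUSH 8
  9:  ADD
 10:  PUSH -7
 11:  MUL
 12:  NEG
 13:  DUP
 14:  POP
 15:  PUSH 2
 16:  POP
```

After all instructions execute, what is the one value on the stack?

PUSH -9 -> -9
PUSH -4 -> -9 -4
OVER    -> -9 -4 -9
SUB     -> -9 5
ADD     -> -4
POP     -> (empty)
PUSH 5  -> 5
PUSH 8  -> 5 8
ADD     -> 13
PUSH -7 -> 13 -7
MUL     -> -91
NEG     -> 91
DUP     -> 91 91
POP     -> 91
PUSH 2  -> 91 2
POP     -> 91

91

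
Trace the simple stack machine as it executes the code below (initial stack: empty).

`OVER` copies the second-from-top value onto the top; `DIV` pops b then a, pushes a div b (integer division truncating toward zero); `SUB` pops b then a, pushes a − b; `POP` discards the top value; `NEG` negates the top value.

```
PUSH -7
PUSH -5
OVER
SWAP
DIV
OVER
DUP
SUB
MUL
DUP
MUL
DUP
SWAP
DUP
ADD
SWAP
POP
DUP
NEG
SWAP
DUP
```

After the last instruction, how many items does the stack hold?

4

PUSH -7 → -7
PUSH -5 → -7 -5
OVER    → -7 -5 -7
SWAP    → -7 -7 -5
DIV     → -7 1
OVER    → -7 1 -7
DUP     → -7 1 -7 -7
SUB     → -7 1 0
MUL     → -7 0
DUP     → -7 0 0
MUL     → -7 0
DUP     → -7 0 0
SWAP    → -7 0 0
DUP     → -7 0 0 0
ADD     → -7 0 0
SWAP    → -7 0 0
POP     → -7 0
DUP     → -7 0 0
NEG     → -7 0 0
SWAP    → -7 0 0
DUP     → -7 0 0 0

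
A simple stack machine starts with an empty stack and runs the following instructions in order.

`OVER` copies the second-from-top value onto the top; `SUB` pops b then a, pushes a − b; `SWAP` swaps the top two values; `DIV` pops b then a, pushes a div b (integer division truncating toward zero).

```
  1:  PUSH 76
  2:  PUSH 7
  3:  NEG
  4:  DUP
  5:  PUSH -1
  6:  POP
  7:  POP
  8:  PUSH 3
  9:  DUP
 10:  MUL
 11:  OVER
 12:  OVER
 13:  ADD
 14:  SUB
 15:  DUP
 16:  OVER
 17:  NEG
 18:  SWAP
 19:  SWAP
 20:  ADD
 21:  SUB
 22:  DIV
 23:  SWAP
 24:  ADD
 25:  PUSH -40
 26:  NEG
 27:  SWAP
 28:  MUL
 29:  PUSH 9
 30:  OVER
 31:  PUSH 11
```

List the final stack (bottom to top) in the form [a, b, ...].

[3000, 9, 3000, 11]

PUSH 76  → [76]
PUSH 7   → [76, 7]
NEG      → [76, -7]
DUP      → [76, -7, -7]
PUSH -1  → [76, -7, -7, -1]
POP      → [76, -7, -7]
POP      → [76, -7]
PUSH 3   → [76, -7, 3]
DUP      → [76, -7, 3, 3]
MUL      → [76, -7, 9]
OVER     → [76, -7, 9, -7]
OVER     → [76, -7, 9, -7, 9]
ADD      → [76, -7, 9, 2]
SUB      → [76, -7, 7]
DUP      → [76, -7, 7, 7]
OVER     → [76, -7, 7, 7, 7]
NEG      → [76, -7, 7, 7, -7]
SWAP     → [76, -7, 7, -7, 7]
SWAP     → [76, -7, 7, 7, -7]
ADD      → [76, -7, 7, 0]
SUB      → [76, -7, 7]
DIV      → [76, -1]
SWAP     → [-1, 76]
ADD      → [75]
PUSH -40 → [75, -40]
NEG      → [75, 40]
SWAP     → [40, 75]
MUL      → [3000]
PUSH 9   → [3000, 9]
OVER     → [3000, 9, 3000]
PUSH 11  → [3000, 9, 3000, 11]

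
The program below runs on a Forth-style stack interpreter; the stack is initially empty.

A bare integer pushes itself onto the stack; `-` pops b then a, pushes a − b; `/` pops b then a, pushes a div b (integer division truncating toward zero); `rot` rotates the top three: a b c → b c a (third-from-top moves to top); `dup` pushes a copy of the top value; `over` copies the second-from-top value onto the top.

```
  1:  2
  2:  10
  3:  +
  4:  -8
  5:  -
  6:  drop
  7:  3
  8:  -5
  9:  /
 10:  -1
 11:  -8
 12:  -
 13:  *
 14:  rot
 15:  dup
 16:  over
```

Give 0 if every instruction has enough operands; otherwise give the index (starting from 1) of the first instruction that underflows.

14

2    : 2
10   : 2 10
+    : 12
-8   : 12 -8
-    : 20
drop : (empty)
3    : 3
-5   : 3 -5
/    : 0
-1   : 0 -1
-8   : 0 -1 -8
-    : 0 7
*    : 0
rot  — needs 3 operands, stack has 1 → underflow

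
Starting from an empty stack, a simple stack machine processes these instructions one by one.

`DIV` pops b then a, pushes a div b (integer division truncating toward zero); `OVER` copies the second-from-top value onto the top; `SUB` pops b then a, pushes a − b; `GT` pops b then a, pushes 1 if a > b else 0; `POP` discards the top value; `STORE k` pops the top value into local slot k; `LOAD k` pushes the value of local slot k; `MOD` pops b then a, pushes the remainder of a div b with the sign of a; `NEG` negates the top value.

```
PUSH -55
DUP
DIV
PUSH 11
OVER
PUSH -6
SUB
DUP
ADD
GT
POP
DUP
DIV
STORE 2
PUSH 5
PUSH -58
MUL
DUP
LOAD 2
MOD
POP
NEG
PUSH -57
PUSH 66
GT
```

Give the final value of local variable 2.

PUSH -55 → [-55]
DUP      → [-55, -55]
DIV      → [1]
PUSH 11  → [1, 11]
OVER     → [1, 11, 1]
PUSH -6  → [1, 11, 1, -6]
SUB      → [1, 11, 7]
DUP      → [1, 11, 7, 7]
ADD      → [1, 11, 14]
GT       → [1, 0]
POP      → [1]
DUP      → [1, 1]
DIV      → [1]
STORE 2  → []
PUSH 5   → [5]
PUSH -58 → [5, -58]
MUL      → [-290]
DUP      → [-290, -290]
LOAD 2   → [-290, -290, 1]
MOD      → [-290, 0]
POP      → [-290]
NEG      → [290]
PUSH -57 → [290, -57]
PUSH 66  → [290, -57, 66]
GT       → [290, 0]

1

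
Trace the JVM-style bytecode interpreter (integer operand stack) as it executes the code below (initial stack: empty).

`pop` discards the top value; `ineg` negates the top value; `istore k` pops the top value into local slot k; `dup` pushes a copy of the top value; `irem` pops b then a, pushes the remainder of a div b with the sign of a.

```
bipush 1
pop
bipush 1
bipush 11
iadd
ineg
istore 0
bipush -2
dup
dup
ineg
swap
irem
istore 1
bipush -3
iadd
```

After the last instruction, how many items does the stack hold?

bipush 1  : [1]
pop       : []
bipush 1  : [1]
bipush 11 : [1, 11]
iadd      : [12]
ineg      : [-12]
istore 0  : []
bipush -2 : [-2]
dup       : [-2, -2]
dup       : [-2, -2, -2]
ineg      : [-2, -2, 2]
swap      : [-2, 2, -2]
irem      : [-2, 0]
istore 1  : [-2]
bipush -3 : [-2, -3]
iadd      : [-5]

1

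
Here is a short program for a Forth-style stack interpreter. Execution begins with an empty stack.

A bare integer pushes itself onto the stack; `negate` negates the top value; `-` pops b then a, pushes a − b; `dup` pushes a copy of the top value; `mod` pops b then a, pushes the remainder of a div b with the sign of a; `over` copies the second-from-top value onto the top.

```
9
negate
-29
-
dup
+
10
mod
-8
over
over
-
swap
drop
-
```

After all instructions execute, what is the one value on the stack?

9      -> 9
negate -> -9
-29    -> -9 -29
-      -> 20
dup    -> 20 20
+      -> 40
10     -> 40 10
mod    -> 0
-8     -> 0 -8
over   -> 0 -8 0
over   -> 0 -8 0 -8
-      -> 0 -8 8
swap   -> 0 8 -8
drop   -> 0 8
-      -> -8

-8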